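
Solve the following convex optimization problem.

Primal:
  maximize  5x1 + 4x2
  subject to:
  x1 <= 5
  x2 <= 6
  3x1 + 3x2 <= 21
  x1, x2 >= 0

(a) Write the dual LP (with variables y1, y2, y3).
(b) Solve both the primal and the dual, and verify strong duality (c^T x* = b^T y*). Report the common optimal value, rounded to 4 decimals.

The standard primal-dual pair for 'max c^T x s.t. A x <= b, x >= 0' is:
  Dual:  min b^T y  s.t.  A^T y >= c,  y >= 0.

So the dual LP is:
  minimize  5y1 + 6y2 + 21y3
  subject to:
    y1 + 3y3 >= 5
    y2 + 3y3 >= 4
    y1, y2, y3 >= 0

Solving the primal: x* = (5, 2).
  primal value c^T x* = 33.
Solving the dual: y* = (1, 0, 1.3333).
  dual value b^T y* = 33.
Strong duality: c^T x* = b^T y*. Confirmed.

33


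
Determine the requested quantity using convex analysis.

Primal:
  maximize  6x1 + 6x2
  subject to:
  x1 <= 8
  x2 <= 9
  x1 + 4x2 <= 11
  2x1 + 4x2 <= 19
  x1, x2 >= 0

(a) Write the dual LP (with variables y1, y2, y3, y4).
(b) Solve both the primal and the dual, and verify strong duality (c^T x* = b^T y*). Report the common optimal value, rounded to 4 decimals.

The standard primal-dual pair for 'max c^T x s.t. A x <= b, x >= 0' is:
  Dual:  min b^T y  s.t.  A^T y >= c,  y >= 0.

So the dual LP is:
  minimize  8y1 + 9y2 + 11y3 + 19y4
  subject to:
    y1 + y3 + 2y4 >= 6
    y2 + 4y3 + 4y4 >= 6
    y1, y2, y3, y4 >= 0

Solving the primal: x* = (8, 0.75).
  primal value c^T x* = 52.5.
Solving the dual: y* = (4.5, 0, 1.5, 0).
  dual value b^T y* = 52.5.
Strong duality: c^T x* = b^T y*. Confirmed.

52.5


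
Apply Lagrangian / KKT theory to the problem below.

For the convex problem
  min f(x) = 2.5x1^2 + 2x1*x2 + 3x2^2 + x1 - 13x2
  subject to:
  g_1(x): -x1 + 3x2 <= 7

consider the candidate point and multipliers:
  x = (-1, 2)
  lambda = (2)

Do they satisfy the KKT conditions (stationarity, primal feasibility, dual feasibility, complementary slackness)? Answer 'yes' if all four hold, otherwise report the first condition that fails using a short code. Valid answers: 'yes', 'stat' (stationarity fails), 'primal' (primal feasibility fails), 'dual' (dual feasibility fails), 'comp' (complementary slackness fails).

Gradient of f: grad f(x) = Q x + c = (0, -3)
Constraint values g_i(x) = a_i^T x - b_i:
  g_1((-1, 2)) = 0
Stationarity residual: grad f(x) + sum_i lambda_i a_i = (-2, 3)
  -> stationarity FAILS
Primal feasibility (all g_i <= 0): OK
Dual feasibility (all lambda_i >= 0): OK
Complementary slackness (lambda_i * g_i(x) = 0 for all i): OK

Verdict: the first failing condition is stationarity -> stat.

stat


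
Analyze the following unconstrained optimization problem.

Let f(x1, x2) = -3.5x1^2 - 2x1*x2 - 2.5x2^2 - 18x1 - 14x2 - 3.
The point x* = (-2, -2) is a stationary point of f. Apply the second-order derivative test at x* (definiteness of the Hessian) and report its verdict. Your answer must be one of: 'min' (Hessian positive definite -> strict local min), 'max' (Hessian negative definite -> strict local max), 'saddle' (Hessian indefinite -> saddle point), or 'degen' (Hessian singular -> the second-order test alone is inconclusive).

Compute the Hessian H = grad^2 f:
  H = [[-7, -2], [-2, -5]]
Verify stationarity: grad f(x*) = H x* + g = (0, 0).
Eigenvalues of H: -8.2361, -3.7639.
Both eigenvalues < 0, so H is negative definite -> x* is a strict local max.

max


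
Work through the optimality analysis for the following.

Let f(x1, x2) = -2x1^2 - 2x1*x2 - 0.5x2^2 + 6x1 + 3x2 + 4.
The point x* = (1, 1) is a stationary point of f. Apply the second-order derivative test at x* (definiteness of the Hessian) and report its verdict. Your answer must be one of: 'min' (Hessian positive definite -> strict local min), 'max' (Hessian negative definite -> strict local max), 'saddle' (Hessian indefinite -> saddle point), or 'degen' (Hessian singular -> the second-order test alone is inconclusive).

Compute the Hessian H = grad^2 f:
  H = [[-4, -2], [-2, -1]]
Verify stationarity: grad f(x*) = H x* + g = (0, 0).
Eigenvalues of H: -5, 0.
H has a zero eigenvalue (singular; negative semidefinite but not definite), so H is neither positive definite, negative definite, nor indefinite. The second-order test alone is inconclusive -> degen.
(Indeed, f is constant along the null direction of H through x*, so x* is not a strict local extremum.)

degen


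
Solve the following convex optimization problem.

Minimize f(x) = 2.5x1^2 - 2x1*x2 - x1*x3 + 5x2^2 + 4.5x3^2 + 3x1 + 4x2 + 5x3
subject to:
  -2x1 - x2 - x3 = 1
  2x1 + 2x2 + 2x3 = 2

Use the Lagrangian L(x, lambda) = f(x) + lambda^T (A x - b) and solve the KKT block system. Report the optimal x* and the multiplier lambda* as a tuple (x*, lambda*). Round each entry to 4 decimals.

Form the Lagrangian:
  L(x, lambda) = (1/2) x^T Q x + c^T x + lambda^T (A x - b)
Stationarity (grad_x L = 0): Q x + c + A^T lambda = 0.
Primal feasibility: A x = b.

This gives the KKT block system:
  [ Q   A^T ] [ x     ]   [-c ]
  [ A    0  ] [ lambda ] = [ b ]

Solving the linear system:
  x*      = (-2, 1.3684, 1.6316)
  lambda* = (-33.0526, -27.3684)
  f(x*)   = 47.7105

x* = (-2, 1.3684, 1.6316), lambda* = (-33.0526, -27.3684)


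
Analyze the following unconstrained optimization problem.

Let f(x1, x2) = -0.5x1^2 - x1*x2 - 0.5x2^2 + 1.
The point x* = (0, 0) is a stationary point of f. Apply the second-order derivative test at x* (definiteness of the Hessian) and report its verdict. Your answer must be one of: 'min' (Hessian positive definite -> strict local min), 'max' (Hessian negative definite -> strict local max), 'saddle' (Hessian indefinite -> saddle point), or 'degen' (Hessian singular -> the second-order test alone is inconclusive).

Compute the Hessian H = grad^2 f:
  H = [[-1, -1], [-1, -1]]
Verify stationarity: grad f(x*) = H x* + g = (0, 0).
Eigenvalues of H: -2, 0.
H has a zero eigenvalue (singular; negative semidefinite but not definite), so H is neither positive definite, negative definite, nor indefinite. The second-order test alone is inconclusive -> degen.
(Indeed, f is constant along the null direction of H through x*, so x* is not a strict local extremum.)

degen


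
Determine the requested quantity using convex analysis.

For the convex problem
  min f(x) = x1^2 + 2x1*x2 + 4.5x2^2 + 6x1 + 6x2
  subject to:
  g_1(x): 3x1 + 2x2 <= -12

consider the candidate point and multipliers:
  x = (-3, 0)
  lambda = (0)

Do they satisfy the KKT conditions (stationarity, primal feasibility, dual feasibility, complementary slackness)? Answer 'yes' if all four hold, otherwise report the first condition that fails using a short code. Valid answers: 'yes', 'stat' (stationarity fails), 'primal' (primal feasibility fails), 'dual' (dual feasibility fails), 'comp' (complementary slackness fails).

Gradient of f: grad f(x) = Q x + c = (0, 0)
Constraint values g_i(x) = a_i^T x - b_i:
  g_1((-3, 0)) = 3
Stationarity residual: grad f(x) + sum_i lambda_i a_i = (0, 0)
  -> stationarity OK
Primal feasibility (all g_i <= 0): FAILS
Dual feasibility (all lambda_i >= 0): OK
Complementary slackness (lambda_i * g_i(x) = 0 for all i): OK

Verdict: the first failing condition is primal_feasibility -> primal.

primal


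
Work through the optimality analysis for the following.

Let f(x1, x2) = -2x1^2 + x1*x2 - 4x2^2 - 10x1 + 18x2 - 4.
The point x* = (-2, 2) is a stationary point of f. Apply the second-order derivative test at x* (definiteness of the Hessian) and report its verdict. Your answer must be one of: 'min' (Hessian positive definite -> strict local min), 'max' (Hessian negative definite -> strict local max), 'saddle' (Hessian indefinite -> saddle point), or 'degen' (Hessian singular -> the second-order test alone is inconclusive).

Compute the Hessian H = grad^2 f:
  H = [[-4, 1], [1, -8]]
Verify stationarity: grad f(x*) = H x* + g = (0, 0).
Eigenvalues of H: -8.2361, -3.7639.
Both eigenvalues < 0, so H is negative definite -> x* is a strict local max.

max


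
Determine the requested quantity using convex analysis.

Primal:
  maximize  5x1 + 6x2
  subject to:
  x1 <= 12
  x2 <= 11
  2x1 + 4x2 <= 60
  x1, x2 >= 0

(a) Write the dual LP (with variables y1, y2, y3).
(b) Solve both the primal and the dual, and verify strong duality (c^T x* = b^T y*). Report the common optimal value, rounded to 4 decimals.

The standard primal-dual pair for 'max c^T x s.t. A x <= b, x >= 0' is:
  Dual:  min b^T y  s.t.  A^T y >= c,  y >= 0.

So the dual LP is:
  minimize  12y1 + 11y2 + 60y3
  subject to:
    y1 + 2y3 >= 5
    y2 + 4y3 >= 6
    y1, y2, y3 >= 0

Solving the primal: x* = (12, 9).
  primal value c^T x* = 114.
Solving the dual: y* = (2, 0, 1.5).
  dual value b^T y* = 114.
Strong duality: c^T x* = b^T y*. Confirmed.

114


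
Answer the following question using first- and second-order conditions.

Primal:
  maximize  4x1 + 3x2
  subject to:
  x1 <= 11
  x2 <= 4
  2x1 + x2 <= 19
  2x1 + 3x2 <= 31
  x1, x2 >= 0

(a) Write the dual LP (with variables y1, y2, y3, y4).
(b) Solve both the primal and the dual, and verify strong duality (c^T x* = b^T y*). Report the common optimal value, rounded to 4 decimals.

The standard primal-dual pair for 'max c^T x s.t. A x <= b, x >= 0' is:
  Dual:  min b^T y  s.t.  A^T y >= c,  y >= 0.

So the dual LP is:
  minimize  11y1 + 4y2 + 19y3 + 31y4
  subject to:
    y1 + 2y3 + 2y4 >= 4
    y2 + y3 + 3y4 >= 3
    y1, y2, y3, y4 >= 0

Solving the primal: x* = (7.5, 4).
  primal value c^T x* = 42.
Solving the dual: y* = (0, 1, 2, 0).
  dual value b^T y* = 42.
Strong duality: c^T x* = b^T y*. Confirmed.

42


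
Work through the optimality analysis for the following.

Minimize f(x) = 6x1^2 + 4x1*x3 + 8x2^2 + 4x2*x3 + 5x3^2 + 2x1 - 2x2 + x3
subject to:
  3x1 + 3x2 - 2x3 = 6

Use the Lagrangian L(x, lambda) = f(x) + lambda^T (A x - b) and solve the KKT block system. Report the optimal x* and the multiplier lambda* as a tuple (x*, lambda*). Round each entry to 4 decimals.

Form the Lagrangian:
  L(x, lambda) = (1/2) x^T Q x + c^T x + lambda^T (A x - b)
Stationarity (grad_x L = 0): Q x + c + A^T lambda = 0.
Primal feasibility: A x = b.

This gives the KKT block system:
  [ Q   A^T ] [ x     ]   [-c ]
  [ A    0  ] [ lambda ] = [ b ]

Solving the linear system:
  x*      = (0.62, 0.715, -0.9974)
  lambda* = (-1.8169)
  f(x*)   = 4.8571

x* = (0.62, 0.715, -0.9974), lambda* = (-1.8169)


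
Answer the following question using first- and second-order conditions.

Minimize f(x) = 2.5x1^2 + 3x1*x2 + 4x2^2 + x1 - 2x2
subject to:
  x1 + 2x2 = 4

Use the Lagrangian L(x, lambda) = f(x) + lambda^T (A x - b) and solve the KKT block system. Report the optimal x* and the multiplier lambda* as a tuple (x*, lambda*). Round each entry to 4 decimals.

Form the Lagrangian:
  L(x, lambda) = (1/2) x^T Q x + c^T x + lambda^T (A x - b)
Stationarity (grad_x L = 0): Q x + c + A^T lambda = 0.
Primal feasibility: A x = b.

This gives the KKT block system:
  [ Q   A^T ] [ x     ]   [-c ]
  [ A    0  ] [ lambda ] = [ b ]

Solving the linear system:
  x*      = (0, 2)
  lambda* = (-7)
  f(x*)   = 12

x* = (0, 2), lambda* = (-7)


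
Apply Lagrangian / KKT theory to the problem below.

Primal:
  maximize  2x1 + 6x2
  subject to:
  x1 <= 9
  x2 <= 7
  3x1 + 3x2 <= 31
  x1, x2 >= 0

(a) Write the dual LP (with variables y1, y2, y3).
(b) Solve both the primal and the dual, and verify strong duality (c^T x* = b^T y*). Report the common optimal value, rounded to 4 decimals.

The standard primal-dual pair for 'max c^T x s.t. A x <= b, x >= 0' is:
  Dual:  min b^T y  s.t.  A^T y >= c,  y >= 0.

So the dual LP is:
  minimize  9y1 + 7y2 + 31y3
  subject to:
    y1 + 3y3 >= 2
    y2 + 3y3 >= 6
    y1, y2, y3 >= 0

Solving the primal: x* = (3.3333, 7).
  primal value c^T x* = 48.6667.
Solving the dual: y* = (0, 4, 0.6667).
  dual value b^T y* = 48.6667.
Strong duality: c^T x* = b^T y*. Confirmed.

48.6667


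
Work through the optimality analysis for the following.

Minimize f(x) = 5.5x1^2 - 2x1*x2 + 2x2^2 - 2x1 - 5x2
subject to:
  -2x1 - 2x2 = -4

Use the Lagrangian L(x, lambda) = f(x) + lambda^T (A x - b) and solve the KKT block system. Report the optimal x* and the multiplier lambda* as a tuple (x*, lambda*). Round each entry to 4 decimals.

Form the Lagrangian:
  L(x, lambda) = (1/2) x^T Q x + c^T x + lambda^T (A x - b)
Stationarity (grad_x L = 0): Q x + c + A^T lambda = 0.
Primal feasibility: A x = b.

This gives the KKT block system:
  [ Q   A^T ] [ x     ]   [-c ]
  [ A    0  ] [ lambda ] = [ b ]

Solving the linear system:
  x*      = (0.4737, 1.5263)
  lambda* = (0.0789)
  f(x*)   = -4.1316

x* = (0.4737, 1.5263), lambda* = (0.0789)


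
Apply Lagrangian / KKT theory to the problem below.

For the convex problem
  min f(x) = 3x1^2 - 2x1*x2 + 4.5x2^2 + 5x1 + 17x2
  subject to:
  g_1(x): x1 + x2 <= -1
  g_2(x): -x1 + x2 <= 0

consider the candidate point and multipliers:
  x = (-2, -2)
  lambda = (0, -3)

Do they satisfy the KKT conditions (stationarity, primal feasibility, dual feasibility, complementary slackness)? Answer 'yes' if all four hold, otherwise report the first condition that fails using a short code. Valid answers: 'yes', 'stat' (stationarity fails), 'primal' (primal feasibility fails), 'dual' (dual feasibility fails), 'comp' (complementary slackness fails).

Gradient of f: grad f(x) = Q x + c = (-3, 3)
Constraint values g_i(x) = a_i^T x - b_i:
  g_1((-2, -2)) = -3
  g_2((-2, -2)) = 0
Stationarity residual: grad f(x) + sum_i lambda_i a_i = (0, 0)
  -> stationarity OK
Primal feasibility (all g_i <= 0): OK
Dual feasibility (all lambda_i >= 0): FAILS
Complementary slackness (lambda_i * g_i(x) = 0 for all i): OK

Verdict: the first failing condition is dual_feasibility -> dual.

dual


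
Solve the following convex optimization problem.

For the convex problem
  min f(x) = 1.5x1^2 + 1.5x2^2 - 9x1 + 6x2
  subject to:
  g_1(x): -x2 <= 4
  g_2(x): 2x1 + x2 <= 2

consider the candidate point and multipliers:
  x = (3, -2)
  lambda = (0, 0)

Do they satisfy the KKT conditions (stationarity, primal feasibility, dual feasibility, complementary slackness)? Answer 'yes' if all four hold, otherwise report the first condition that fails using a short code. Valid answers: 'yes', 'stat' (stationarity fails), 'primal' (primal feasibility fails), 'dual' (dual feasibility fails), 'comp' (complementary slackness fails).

Gradient of f: grad f(x) = Q x + c = (0, 0)
Constraint values g_i(x) = a_i^T x - b_i:
  g_1((3, -2)) = -2
  g_2((3, -2)) = 2
Stationarity residual: grad f(x) + sum_i lambda_i a_i = (0, 0)
  -> stationarity OK
Primal feasibility (all g_i <= 0): FAILS
Dual feasibility (all lambda_i >= 0): OK
Complementary slackness (lambda_i * g_i(x) = 0 for all i): OK

Verdict: the first failing condition is primal_feasibility -> primal.

primal


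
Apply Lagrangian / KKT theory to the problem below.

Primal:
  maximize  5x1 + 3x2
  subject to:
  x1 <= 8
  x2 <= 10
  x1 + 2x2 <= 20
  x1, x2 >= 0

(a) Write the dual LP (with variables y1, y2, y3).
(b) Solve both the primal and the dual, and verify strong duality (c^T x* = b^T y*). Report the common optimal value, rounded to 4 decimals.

The standard primal-dual pair for 'max c^T x s.t. A x <= b, x >= 0' is:
  Dual:  min b^T y  s.t.  A^T y >= c,  y >= 0.

So the dual LP is:
  minimize  8y1 + 10y2 + 20y3
  subject to:
    y1 + y3 >= 5
    y2 + 2y3 >= 3
    y1, y2, y3 >= 0

Solving the primal: x* = (8, 6).
  primal value c^T x* = 58.
Solving the dual: y* = (3.5, 0, 1.5).
  dual value b^T y* = 58.
Strong duality: c^T x* = b^T y*. Confirmed.

58


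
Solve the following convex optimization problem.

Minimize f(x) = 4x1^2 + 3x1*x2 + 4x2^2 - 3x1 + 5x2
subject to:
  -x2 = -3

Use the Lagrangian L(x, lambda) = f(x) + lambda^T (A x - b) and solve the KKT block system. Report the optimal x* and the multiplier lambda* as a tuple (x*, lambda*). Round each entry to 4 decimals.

Form the Lagrangian:
  L(x, lambda) = (1/2) x^T Q x + c^T x + lambda^T (A x - b)
Stationarity (grad_x L = 0): Q x + c + A^T lambda = 0.
Primal feasibility: A x = b.

This gives the KKT block system:
  [ Q   A^T ] [ x     ]   [-c ]
  [ A    0  ] [ lambda ] = [ b ]

Solving the linear system:
  x*      = (-0.75, 3)
  lambda* = (26.75)
  f(x*)   = 48.75

x* = (-0.75, 3), lambda* = (26.75)


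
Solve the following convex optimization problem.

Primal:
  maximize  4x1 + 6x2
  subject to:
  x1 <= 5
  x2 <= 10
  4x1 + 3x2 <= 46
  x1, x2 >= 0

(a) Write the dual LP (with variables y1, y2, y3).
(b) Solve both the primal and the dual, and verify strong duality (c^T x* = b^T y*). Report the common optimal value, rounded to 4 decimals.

The standard primal-dual pair for 'max c^T x s.t. A x <= b, x >= 0' is:
  Dual:  min b^T y  s.t.  A^T y >= c,  y >= 0.

So the dual LP is:
  minimize  5y1 + 10y2 + 46y3
  subject to:
    y1 + 4y3 >= 4
    y2 + 3y3 >= 6
    y1, y2, y3 >= 0

Solving the primal: x* = (4, 10).
  primal value c^T x* = 76.
Solving the dual: y* = (0, 3, 1).
  dual value b^T y* = 76.
Strong duality: c^T x* = b^T y*. Confirmed.

76


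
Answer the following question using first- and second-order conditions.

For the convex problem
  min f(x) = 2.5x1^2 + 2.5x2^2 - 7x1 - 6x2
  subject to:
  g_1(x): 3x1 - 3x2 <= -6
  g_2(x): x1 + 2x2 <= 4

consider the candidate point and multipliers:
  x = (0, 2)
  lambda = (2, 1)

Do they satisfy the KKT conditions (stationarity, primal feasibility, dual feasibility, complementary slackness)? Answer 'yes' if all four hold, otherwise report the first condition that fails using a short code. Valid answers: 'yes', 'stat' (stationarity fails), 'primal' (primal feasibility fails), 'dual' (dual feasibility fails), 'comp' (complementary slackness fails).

Gradient of f: grad f(x) = Q x + c = (-7, 4)
Constraint values g_i(x) = a_i^T x - b_i:
  g_1((0, 2)) = 0
  g_2((0, 2)) = 0
Stationarity residual: grad f(x) + sum_i lambda_i a_i = (0, 0)
  -> stationarity OK
Primal feasibility (all g_i <= 0): OK
Dual feasibility (all lambda_i >= 0): OK
Complementary slackness (lambda_i * g_i(x) = 0 for all i): OK

Verdict: yes, KKT holds.

yes


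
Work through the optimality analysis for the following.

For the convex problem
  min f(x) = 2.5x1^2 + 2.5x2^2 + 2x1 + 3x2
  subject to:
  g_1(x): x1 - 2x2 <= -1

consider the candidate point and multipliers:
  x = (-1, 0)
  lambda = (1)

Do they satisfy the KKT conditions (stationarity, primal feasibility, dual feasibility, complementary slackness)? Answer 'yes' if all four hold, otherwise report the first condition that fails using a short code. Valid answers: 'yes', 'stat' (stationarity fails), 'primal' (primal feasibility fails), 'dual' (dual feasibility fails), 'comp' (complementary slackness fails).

Gradient of f: grad f(x) = Q x + c = (-3, 3)
Constraint values g_i(x) = a_i^T x - b_i:
  g_1((-1, 0)) = 0
Stationarity residual: grad f(x) + sum_i lambda_i a_i = (-2, 1)
  -> stationarity FAILS
Primal feasibility (all g_i <= 0): OK
Dual feasibility (all lambda_i >= 0): OK
Complementary slackness (lambda_i * g_i(x) = 0 for all i): OK

Verdict: the first failing condition is stationarity -> stat.

stat


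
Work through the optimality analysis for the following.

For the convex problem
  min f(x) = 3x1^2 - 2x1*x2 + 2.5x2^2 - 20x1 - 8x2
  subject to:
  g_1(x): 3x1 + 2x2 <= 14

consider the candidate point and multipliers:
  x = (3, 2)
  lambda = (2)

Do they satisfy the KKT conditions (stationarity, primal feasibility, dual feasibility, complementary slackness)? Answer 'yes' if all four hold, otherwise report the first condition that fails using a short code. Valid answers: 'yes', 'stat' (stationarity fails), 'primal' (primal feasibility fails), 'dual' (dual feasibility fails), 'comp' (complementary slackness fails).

Gradient of f: grad f(x) = Q x + c = (-6, -4)
Constraint values g_i(x) = a_i^T x - b_i:
  g_1((3, 2)) = -1
Stationarity residual: grad f(x) + sum_i lambda_i a_i = (0, 0)
  -> stationarity OK
Primal feasibility (all g_i <= 0): OK
Dual feasibility (all lambda_i >= 0): OK
Complementary slackness (lambda_i * g_i(x) = 0 for all i): FAILS

Verdict: the first failing condition is complementary_slackness -> comp.

comp


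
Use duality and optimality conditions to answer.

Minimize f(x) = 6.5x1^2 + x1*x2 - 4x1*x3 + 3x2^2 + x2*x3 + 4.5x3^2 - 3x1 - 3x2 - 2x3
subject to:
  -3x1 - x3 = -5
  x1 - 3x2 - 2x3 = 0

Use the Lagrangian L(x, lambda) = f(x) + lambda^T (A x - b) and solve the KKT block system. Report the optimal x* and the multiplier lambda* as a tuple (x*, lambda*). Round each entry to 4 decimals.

Form the Lagrangian:
  L(x, lambda) = (1/2) x^T Q x + c^T x + lambda^T (A x - b)
Stationarity (grad_x L = 0): Q x + c + A^T lambda = 0.
Primal feasibility: A x = b.

This gives the KKT block system:
  [ Q   A^T ] [ x     ]   [-c ]
  [ A    0  ] [ lambda ] = [ b ]

Solving the linear system:
  x*      = (1.3255, -0.2406, 1.0236)
  lambda* = (3.066, -0.6981)
  f(x*)   = 5.0142

x* = (1.3255, -0.2406, 1.0236), lambda* = (3.066, -0.6981)


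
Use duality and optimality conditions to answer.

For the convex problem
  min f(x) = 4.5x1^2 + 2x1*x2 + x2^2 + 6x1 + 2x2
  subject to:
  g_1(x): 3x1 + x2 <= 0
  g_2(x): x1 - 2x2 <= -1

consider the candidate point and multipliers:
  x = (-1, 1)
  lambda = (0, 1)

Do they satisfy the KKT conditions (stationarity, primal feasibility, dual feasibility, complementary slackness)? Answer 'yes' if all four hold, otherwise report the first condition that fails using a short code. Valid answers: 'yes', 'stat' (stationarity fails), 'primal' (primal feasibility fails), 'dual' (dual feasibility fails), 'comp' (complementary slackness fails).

Gradient of f: grad f(x) = Q x + c = (-1, 2)
Constraint values g_i(x) = a_i^T x - b_i:
  g_1((-1, 1)) = -2
  g_2((-1, 1)) = -2
Stationarity residual: grad f(x) + sum_i lambda_i a_i = (0, 0)
  -> stationarity OK
Primal feasibility (all g_i <= 0): OK
Dual feasibility (all lambda_i >= 0): OK
Complementary slackness (lambda_i * g_i(x) = 0 for all i): FAILS

Verdict: the first failing condition is complementary_slackness -> comp.

comp


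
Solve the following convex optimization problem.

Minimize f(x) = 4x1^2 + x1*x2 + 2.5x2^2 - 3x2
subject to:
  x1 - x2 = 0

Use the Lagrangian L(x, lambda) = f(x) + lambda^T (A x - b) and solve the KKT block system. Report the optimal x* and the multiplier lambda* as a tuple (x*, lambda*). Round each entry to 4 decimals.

Form the Lagrangian:
  L(x, lambda) = (1/2) x^T Q x + c^T x + lambda^T (A x - b)
Stationarity (grad_x L = 0): Q x + c + A^T lambda = 0.
Primal feasibility: A x = b.

This gives the KKT block system:
  [ Q   A^T ] [ x     ]   [-c ]
  [ A    0  ] [ lambda ] = [ b ]

Solving the linear system:
  x*      = (0.2, 0.2)
  lambda* = (-1.8)
  f(x*)   = -0.3

x* = (0.2, 0.2), lambda* = (-1.8)


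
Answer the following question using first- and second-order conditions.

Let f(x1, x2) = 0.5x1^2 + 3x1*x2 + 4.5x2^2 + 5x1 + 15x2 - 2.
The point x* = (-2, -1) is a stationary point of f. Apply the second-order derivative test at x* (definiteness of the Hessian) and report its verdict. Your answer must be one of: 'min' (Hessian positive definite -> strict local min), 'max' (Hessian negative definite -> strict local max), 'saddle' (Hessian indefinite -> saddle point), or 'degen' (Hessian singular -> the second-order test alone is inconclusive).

Compute the Hessian H = grad^2 f:
  H = [[1, 3], [3, 9]]
Verify stationarity: grad f(x*) = H x* + g = (0, 0).
Eigenvalues of H: 0, 10.
H has a zero eigenvalue (singular; positive semidefinite but not definite), so H is neither positive definite, negative definite, nor indefinite. The second-order test alone is inconclusive -> degen.
(Indeed, f is constant along the null direction of H through x*, so x* is not a strict local extremum.)

degen


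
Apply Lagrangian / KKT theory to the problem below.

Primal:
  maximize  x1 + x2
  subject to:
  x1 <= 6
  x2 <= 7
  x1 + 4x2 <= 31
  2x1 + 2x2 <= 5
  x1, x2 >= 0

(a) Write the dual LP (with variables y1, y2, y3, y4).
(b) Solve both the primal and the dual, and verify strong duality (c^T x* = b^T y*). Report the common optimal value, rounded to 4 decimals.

The standard primal-dual pair for 'max c^T x s.t. A x <= b, x >= 0' is:
  Dual:  min b^T y  s.t.  A^T y >= c,  y >= 0.

So the dual LP is:
  minimize  6y1 + 7y2 + 31y3 + 5y4
  subject to:
    y1 + y3 + 2y4 >= 1
    y2 + 4y3 + 2y4 >= 1
    y1, y2, y3, y4 >= 0

Solving the primal: x* = (2.5, 0).
  primal value c^T x* = 2.5.
Solving the dual: y* = (0, 0, 0, 0.5).
  dual value b^T y* = 2.5.
Strong duality: c^T x* = b^T y*. Confirmed.

2.5


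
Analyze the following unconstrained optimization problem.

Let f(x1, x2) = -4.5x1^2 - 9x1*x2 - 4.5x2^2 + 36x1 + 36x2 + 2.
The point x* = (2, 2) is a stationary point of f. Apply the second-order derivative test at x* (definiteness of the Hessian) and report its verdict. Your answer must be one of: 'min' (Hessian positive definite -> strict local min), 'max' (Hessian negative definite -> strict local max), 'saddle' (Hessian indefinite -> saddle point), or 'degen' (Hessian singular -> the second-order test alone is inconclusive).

Compute the Hessian H = grad^2 f:
  H = [[-9, -9], [-9, -9]]
Verify stationarity: grad f(x*) = H x* + g = (0, 0).
Eigenvalues of H: -18, 0.
H has a zero eigenvalue (singular; negative semidefinite but not definite), so H is neither positive definite, negative definite, nor indefinite. The second-order test alone is inconclusive -> degen.
(Indeed, f is constant along the null direction of H through x*, so x* is not a strict local extremum.)

degen


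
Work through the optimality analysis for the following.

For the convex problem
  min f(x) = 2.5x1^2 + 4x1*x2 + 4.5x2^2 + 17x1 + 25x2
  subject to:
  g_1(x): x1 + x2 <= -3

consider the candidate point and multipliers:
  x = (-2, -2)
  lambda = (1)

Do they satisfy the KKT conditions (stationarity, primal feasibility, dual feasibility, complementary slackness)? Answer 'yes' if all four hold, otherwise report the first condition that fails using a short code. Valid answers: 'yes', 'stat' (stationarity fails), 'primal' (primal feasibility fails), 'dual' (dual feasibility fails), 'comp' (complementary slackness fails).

Gradient of f: grad f(x) = Q x + c = (-1, -1)
Constraint values g_i(x) = a_i^T x - b_i:
  g_1((-2, -2)) = -1
Stationarity residual: grad f(x) + sum_i lambda_i a_i = (0, 0)
  -> stationarity OK
Primal feasibility (all g_i <= 0): OK
Dual feasibility (all lambda_i >= 0): OK
Complementary slackness (lambda_i * g_i(x) = 0 for all i): FAILS

Verdict: the first failing condition is complementary_slackness -> comp.

comp


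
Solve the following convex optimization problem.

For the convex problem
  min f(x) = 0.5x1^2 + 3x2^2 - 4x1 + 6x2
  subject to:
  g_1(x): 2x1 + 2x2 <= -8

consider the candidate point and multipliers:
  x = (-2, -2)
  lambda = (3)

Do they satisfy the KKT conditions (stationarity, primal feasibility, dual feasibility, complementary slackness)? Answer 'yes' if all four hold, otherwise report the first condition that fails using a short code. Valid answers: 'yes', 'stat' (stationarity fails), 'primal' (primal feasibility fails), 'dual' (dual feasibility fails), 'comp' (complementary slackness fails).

Gradient of f: grad f(x) = Q x + c = (-6, -6)
Constraint values g_i(x) = a_i^T x - b_i:
  g_1((-2, -2)) = 0
Stationarity residual: grad f(x) + sum_i lambda_i a_i = (0, 0)
  -> stationarity OK
Primal feasibility (all g_i <= 0): OK
Dual feasibility (all lambda_i >= 0): OK
Complementary slackness (lambda_i * g_i(x) = 0 for all i): OK

Verdict: yes, KKT holds.

yes


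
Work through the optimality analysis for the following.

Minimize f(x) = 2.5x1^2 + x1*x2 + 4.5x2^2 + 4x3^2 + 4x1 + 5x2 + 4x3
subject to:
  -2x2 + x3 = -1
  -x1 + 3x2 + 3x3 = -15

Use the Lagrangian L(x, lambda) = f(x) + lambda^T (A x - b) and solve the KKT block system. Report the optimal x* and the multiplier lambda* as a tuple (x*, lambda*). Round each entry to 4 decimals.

Form the Lagrangian:
  L(x, lambda) = (1/2) x^T Q x + c^T x + lambda^T (A x - b)
Stationarity (grad_x L = 0): Q x + c + A^T lambda = 0.
Primal feasibility: A x = b.

This gives the KKT block system:
  [ Q   A^T ] [ x     ]   [-c ]
  [ A    0  ] [ lambda ] = [ b ]

Solving the linear system:
  x*      = (0.653, -1.2608, -3.5216)
  lambda* = (6.1595, 6.0043)
  f(x*)   = 39.2231

x* = (0.653, -1.2608, -3.5216), lambda* = (6.1595, 6.0043)


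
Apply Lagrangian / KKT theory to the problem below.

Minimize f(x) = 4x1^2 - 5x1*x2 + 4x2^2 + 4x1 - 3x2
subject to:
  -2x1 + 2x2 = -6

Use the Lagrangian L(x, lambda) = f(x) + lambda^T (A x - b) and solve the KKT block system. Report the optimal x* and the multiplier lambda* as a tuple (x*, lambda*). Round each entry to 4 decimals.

Form the Lagrangian:
  L(x, lambda) = (1/2) x^T Q x + c^T x + lambda^T (A x - b)
Stationarity (grad_x L = 0): Q x + c + A^T lambda = 0.
Primal feasibility: A x = b.

This gives the KKT block system:
  [ Q   A^T ] [ x     ]   [-c ]
  [ A    0  ] [ lambda ] = [ b ]

Solving the linear system:
  x*      = (1.3333, -1.6667)
  lambda* = (11.5)
  f(x*)   = 39.6667

x* = (1.3333, -1.6667), lambda* = (11.5)


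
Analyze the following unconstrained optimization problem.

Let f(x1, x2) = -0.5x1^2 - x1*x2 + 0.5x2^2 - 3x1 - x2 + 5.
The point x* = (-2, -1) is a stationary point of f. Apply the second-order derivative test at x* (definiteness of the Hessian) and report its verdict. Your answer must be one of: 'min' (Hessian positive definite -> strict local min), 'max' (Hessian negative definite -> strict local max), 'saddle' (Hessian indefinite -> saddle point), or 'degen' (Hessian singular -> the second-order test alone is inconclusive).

Compute the Hessian H = grad^2 f:
  H = [[-1, -1], [-1, 1]]
Verify stationarity: grad f(x*) = H x* + g = (0, 0).
Eigenvalues of H: -1.4142, 1.4142.
Eigenvalues have mixed signs, so H is indefinite -> x* is a saddle point.

saddle


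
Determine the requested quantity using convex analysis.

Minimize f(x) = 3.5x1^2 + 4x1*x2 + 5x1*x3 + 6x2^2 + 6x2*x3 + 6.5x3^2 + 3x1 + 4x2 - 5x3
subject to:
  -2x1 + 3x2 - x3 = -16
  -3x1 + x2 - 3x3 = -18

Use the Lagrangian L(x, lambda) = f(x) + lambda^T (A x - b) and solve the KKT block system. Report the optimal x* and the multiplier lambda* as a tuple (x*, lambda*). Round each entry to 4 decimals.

Form the Lagrangian:
  L(x, lambda) = (1/2) x^T Q x + c^T x + lambda^T (A x - b)
Stationarity (grad_x L = 0): Q x + c + A^T lambda = 0.
Primal feasibility: A x = b.

This gives the KKT block system:
  [ Q   A^T ] [ x     ]   [-c ]
  [ A    0  ] [ lambda ] = [ b ]

Solving the linear system:
  x*      = (2.5585, -2.7906, 2.5113)
  lambda* = (-1.3927, 8.363)
  f(x*)   = 56.1038

x* = (2.5585, -2.7906, 2.5113), lambda* = (-1.3927, 8.363)


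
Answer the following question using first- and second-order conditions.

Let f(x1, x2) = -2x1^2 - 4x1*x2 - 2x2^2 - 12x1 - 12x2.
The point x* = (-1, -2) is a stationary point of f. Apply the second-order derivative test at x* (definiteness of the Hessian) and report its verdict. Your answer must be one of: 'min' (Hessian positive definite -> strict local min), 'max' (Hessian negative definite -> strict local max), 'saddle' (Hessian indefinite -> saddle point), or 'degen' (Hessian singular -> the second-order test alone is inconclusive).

Compute the Hessian H = grad^2 f:
  H = [[-4, -4], [-4, -4]]
Verify stationarity: grad f(x*) = H x* + g = (0, 0).
Eigenvalues of H: -8, 0.
H has a zero eigenvalue (singular; negative semidefinite but not definite), so H is neither positive definite, negative definite, nor indefinite. The second-order test alone is inconclusive -> degen.
(Indeed, f is constant along the null direction of H through x*, so x* is not a strict local extremum.)

degen


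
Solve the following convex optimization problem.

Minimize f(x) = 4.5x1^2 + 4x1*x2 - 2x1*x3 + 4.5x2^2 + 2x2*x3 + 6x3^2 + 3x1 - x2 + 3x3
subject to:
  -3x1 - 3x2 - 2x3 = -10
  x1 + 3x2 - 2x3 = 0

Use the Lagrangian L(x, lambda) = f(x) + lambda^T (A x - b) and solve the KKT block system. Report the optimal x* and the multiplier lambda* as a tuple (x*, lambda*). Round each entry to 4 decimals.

Form the Lagrangian:
  L(x, lambda) = (1/2) x^T Q x + c^T x + lambda^T (A x - b)
Stationarity (grad_x L = 0): Q x + c + A^T lambda = 0.
Primal feasibility: A x = b.

This gives the KKT block system:
  [ Q   A^T ] [ x     ]   [-c ]
  [ A    0  ] [ lambda ] = [ b ]

Solving the linear system:
  x*      = (1.869, 0.4206, 1.5655)
  lambda* = (6.9544, 2.4901)
  f(x*)   = 39.7133

x* = (1.869, 0.4206, 1.5655), lambda* = (6.9544, 2.4901)


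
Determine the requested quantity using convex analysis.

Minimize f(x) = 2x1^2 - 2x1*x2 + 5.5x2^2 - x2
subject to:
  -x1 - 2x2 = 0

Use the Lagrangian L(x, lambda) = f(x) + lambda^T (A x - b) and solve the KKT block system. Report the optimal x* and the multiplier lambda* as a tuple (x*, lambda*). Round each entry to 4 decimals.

Form the Lagrangian:
  L(x, lambda) = (1/2) x^T Q x + c^T x + lambda^T (A x - b)
Stationarity (grad_x L = 0): Q x + c + A^T lambda = 0.
Primal feasibility: A x = b.

This gives the KKT block system:
  [ Q   A^T ] [ x     ]   [-c ]
  [ A    0  ] [ lambda ] = [ b ]

Solving the linear system:
  x*      = (-0.0571, 0.0286)
  lambda* = (-0.2857)
  f(x*)   = -0.0143

x* = (-0.0571, 0.0286), lambda* = (-0.2857)


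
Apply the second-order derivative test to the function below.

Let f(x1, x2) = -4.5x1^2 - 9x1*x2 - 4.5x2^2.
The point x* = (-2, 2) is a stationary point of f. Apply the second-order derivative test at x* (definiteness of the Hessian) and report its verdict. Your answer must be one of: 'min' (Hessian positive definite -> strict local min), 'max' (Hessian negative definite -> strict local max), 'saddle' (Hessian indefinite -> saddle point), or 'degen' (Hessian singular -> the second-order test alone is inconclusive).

Compute the Hessian H = grad^2 f:
  H = [[-9, -9], [-9, -9]]
Verify stationarity: grad f(x*) = H x* + g = (0, 0).
Eigenvalues of H: -18, 0.
H has a zero eigenvalue (singular; negative semidefinite but not definite), so H is neither positive definite, negative definite, nor indefinite. The second-order test alone is inconclusive -> degen.
(Indeed, f is constant along the null direction of H through x*, so x* is not a strict local extremum.)

degen


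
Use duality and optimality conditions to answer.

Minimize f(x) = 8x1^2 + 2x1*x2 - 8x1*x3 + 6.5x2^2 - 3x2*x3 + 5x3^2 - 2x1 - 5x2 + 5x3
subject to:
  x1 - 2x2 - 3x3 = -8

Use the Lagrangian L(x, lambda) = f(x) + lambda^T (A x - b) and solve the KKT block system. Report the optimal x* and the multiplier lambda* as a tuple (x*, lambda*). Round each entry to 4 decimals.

Form the Lagrangian:
  L(x, lambda) = (1/2) x^T Q x + c^T x + lambda^T (A x - b)
Stationarity (grad_x L = 0): Q x + c + A^T lambda = 0.
Primal feasibility: A x = b.

This gives the KKT block system:
  [ Q   A^T ] [ x     ]   [-c ]
  [ A    0  ] [ lambda ] = [ b ]

Solving the linear system:
  x*      = (0.5677, 1.4818, 1.868)
  lambda* = (4.8977)
  f(x*)   = 19.9884

x* = (0.5677, 1.4818, 1.868), lambda* = (4.8977)


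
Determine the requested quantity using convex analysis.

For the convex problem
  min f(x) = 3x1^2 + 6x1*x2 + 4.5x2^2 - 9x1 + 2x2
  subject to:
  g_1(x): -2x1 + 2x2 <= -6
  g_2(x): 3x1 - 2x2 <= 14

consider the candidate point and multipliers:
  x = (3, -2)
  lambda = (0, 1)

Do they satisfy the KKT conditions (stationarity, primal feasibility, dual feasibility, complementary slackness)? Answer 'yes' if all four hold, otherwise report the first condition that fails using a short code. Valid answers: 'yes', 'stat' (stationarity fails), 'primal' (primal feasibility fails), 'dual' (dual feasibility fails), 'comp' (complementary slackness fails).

Gradient of f: grad f(x) = Q x + c = (-3, 2)
Constraint values g_i(x) = a_i^T x - b_i:
  g_1((3, -2)) = -4
  g_2((3, -2)) = -1
Stationarity residual: grad f(x) + sum_i lambda_i a_i = (0, 0)
  -> stationarity OK
Primal feasibility (all g_i <= 0): OK
Dual feasibility (all lambda_i >= 0): OK
Complementary slackness (lambda_i * g_i(x) = 0 for all i): FAILS

Verdict: the first failing condition is complementary_slackness -> comp.

comp


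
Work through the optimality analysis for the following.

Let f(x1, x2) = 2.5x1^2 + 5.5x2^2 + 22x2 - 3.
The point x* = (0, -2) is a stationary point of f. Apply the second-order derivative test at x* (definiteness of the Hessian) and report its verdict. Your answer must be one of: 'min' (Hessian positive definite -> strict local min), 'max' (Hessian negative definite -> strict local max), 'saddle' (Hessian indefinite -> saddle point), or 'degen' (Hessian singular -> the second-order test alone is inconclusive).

Compute the Hessian H = grad^2 f:
  H = [[5, 0], [0, 11]]
Verify stationarity: grad f(x*) = H x* + g = (0, 0).
Eigenvalues of H: 5, 11.
Both eigenvalues > 0, so H is positive definite -> x* is a strict local min.

min


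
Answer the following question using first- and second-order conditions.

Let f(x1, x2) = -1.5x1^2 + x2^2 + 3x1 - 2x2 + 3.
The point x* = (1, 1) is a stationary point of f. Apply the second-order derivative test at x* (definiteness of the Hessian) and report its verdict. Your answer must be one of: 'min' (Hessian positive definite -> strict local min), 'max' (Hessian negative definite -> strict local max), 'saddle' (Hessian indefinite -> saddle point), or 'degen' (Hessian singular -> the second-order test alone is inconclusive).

Compute the Hessian H = grad^2 f:
  H = [[-3, 0], [0, 2]]
Verify stationarity: grad f(x*) = H x* + g = (0, 0).
Eigenvalues of H: -3, 2.
Eigenvalues have mixed signs, so H is indefinite -> x* is a saddle point.

saddle


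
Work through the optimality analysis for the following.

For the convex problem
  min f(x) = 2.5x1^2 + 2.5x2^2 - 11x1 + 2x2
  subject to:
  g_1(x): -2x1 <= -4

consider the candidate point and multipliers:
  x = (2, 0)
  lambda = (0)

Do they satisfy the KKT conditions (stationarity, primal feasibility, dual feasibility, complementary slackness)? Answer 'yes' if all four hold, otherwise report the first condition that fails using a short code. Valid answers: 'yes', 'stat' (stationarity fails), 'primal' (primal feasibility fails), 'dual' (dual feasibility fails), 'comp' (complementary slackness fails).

Gradient of f: grad f(x) = Q x + c = (-1, 2)
Constraint values g_i(x) = a_i^T x - b_i:
  g_1((2, 0)) = 0
Stationarity residual: grad f(x) + sum_i lambda_i a_i = (-1, 2)
  -> stationarity FAILS
Primal feasibility (all g_i <= 0): OK
Dual feasibility (all lambda_i >= 0): OK
Complementary slackness (lambda_i * g_i(x) = 0 for all i): OK

Verdict: the first failing condition is stationarity -> stat.

stat


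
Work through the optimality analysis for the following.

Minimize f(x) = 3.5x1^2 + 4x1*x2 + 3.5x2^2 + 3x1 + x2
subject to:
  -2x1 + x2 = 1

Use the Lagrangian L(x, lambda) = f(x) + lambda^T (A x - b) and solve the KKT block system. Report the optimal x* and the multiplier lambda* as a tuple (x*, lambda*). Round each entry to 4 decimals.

Form the Lagrangian:
  L(x, lambda) = (1/2) x^T Q x + c^T x + lambda^T (A x - b)
Stationarity (grad_x L = 0): Q x + c + A^T lambda = 0.
Primal feasibility: A x = b.

This gives the KKT block system:
  [ Q   A^T ] [ x     ]   [-c ]
  [ A    0  ] [ lambda ] = [ b ]

Solving the linear system:
  x*      = (-0.451, 0.098)
  lambda* = (0.1176)
  f(x*)   = -0.6863

x* = (-0.451, 0.098), lambda* = (0.1176)


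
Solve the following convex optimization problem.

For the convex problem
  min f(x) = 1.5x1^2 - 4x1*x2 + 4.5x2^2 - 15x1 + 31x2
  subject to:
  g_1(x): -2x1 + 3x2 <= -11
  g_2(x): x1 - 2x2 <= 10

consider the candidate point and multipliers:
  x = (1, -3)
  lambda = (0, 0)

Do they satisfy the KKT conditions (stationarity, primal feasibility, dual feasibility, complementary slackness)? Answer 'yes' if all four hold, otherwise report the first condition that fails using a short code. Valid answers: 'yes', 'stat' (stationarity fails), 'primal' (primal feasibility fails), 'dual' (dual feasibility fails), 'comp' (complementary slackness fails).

Gradient of f: grad f(x) = Q x + c = (0, 0)
Constraint values g_i(x) = a_i^T x - b_i:
  g_1((1, -3)) = 0
  g_2((1, -3)) = -3
Stationarity residual: grad f(x) + sum_i lambda_i a_i = (0, 0)
  -> stationarity OK
Primal feasibility (all g_i <= 0): OK
Dual feasibility (all lambda_i >= 0): OK
Complementary slackness (lambda_i * g_i(x) = 0 for all i): OK

Verdict: yes, KKT holds.

yes
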